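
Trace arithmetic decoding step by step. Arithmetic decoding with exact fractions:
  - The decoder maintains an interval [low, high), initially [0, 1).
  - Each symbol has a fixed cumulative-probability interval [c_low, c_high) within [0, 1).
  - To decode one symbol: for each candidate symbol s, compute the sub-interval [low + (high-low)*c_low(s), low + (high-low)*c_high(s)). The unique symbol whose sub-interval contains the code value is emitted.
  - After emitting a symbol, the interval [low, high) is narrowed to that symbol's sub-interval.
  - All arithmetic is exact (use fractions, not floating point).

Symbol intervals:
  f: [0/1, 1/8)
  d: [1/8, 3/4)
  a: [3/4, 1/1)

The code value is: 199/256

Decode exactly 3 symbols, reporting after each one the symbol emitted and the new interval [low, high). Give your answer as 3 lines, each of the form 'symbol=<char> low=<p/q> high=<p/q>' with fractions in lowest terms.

Step 1: interval [0/1, 1/1), width = 1/1 - 0/1 = 1/1
  'f': [0/1 + 1/1*0/1, 0/1 + 1/1*1/8) = [0/1, 1/8)
  'd': [0/1 + 1/1*1/8, 0/1 + 1/1*3/4) = [1/8, 3/4)
  'a': [0/1 + 1/1*3/4, 0/1 + 1/1*1/1) = [3/4, 1/1) <- contains code 199/256
  emit 'a', narrow to [3/4, 1/1)
Step 2: interval [3/4, 1/1), width = 1/1 - 3/4 = 1/4
  'f': [3/4 + 1/4*0/1, 3/4 + 1/4*1/8) = [3/4, 25/32) <- contains code 199/256
  'd': [3/4 + 1/4*1/8, 3/4 + 1/4*3/4) = [25/32, 15/16)
  'a': [3/4 + 1/4*3/4, 3/4 + 1/4*1/1) = [15/16, 1/1)
  emit 'f', narrow to [3/4, 25/32)
Step 3: interval [3/4, 25/32), width = 25/32 - 3/4 = 1/32
  'f': [3/4 + 1/32*0/1, 3/4 + 1/32*1/8) = [3/4, 193/256)
  'd': [3/4 + 1/32*1/8, 3/4 + 1/32*3/4) = [193/256, 99/128)
  'a': [3/4 + 1/32*3/4, 3/4 + 1/32*1/1) = [99/128, 25/32) <- contains code 199/256
  emit 'a', narrow to [99/128, 25/32)

Answer: symbol=a low=3/4 high=1/1
symbol=f low=3/4 high=25/32
symbol=a low=99/128 high=25/32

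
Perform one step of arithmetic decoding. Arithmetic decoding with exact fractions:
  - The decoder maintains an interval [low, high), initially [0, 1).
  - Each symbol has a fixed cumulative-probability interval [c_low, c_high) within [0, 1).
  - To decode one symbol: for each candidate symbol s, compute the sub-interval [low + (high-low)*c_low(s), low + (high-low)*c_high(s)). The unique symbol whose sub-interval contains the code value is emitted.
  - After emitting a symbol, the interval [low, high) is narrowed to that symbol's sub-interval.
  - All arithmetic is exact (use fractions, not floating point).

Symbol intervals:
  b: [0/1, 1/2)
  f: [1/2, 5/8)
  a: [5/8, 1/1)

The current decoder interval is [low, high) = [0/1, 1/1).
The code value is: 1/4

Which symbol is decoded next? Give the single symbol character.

Answer: b

Derivation:
Interval width = high − low = 1/1 − 0/1 = 1/1
Scaled code = (code − low) / width = (1/4 − 0/1) / 1/1 = 1/4
  b: [0/1, 1/2) ← scaled code falls here ✓
  f: [1/2, 5/8) 
  a: [5/8, 1/1) 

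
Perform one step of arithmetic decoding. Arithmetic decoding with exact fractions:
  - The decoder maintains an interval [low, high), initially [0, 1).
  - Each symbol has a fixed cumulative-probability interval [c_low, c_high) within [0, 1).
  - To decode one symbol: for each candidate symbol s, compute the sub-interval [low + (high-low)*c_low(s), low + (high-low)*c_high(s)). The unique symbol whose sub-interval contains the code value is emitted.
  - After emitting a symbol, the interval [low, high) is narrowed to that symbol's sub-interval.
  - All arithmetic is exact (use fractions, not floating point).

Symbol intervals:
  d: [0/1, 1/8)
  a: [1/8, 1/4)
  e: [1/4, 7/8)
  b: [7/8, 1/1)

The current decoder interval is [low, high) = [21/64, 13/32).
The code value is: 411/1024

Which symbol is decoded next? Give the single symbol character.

Answer: b

Derivation:
Interval width = high − low = 13/32 − 21/64 = 5/64
Scaled code = (code − low) / width = (411/1024 − 21/64) / 5/64 = 15/16
  d: [0/1, 1/8) 
  a: [1/8, 1/4) 
  e: [1/4, 7/8) 
  b: [7/8, 1/1) ← scaled code falls here ✓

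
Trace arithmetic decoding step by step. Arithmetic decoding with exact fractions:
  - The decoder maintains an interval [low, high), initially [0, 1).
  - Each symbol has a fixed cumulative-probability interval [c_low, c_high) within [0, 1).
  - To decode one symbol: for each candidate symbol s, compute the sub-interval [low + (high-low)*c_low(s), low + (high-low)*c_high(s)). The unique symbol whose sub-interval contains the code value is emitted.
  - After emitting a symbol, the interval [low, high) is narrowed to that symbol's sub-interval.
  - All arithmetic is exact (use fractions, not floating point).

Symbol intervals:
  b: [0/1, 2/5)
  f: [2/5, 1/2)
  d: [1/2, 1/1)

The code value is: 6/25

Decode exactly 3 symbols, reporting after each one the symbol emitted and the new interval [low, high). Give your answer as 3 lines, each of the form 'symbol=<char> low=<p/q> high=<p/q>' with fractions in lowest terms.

Answer: symbol=b low=0/1 high=2/5
symbol=d low=1/5 high=2/5
symbol=b low=1/5 high=7/25

Derivation:
Step 1: interval [0/1, 1/1), width = 1/1 - 0/1 = 1/1
  'b': [0/1 + 1/1*0/1, 0/1 + 1/1*2/5) = [0/1, 2/5) <- contains code 6/25
  'f': [0/1 + 1/1*2/5, 0/1 + 1/1*1/2) = [2/5, 1/2)
  'd': [0/1 + 1/1*1/2, 0/1 + 1/1*1/1) = [1/2, 1/1)
  emit 'b', narrow to [0/1, 2/5)
Step 2: interval [0/1, 2/5), width = 2/5 - 0/1 = 2/5
  'b': [0/1 + 2/5*0/1, 0/1 + 2/5*2/5) = [0/1, 4/25)
  'f': [0/1 + 2/5*2/5, 0/1 + 2/5*1/2) = [4/25, 1/5)
  'd': [0/1 + 2/5*1/2, 0/1 + 2/5*1/1) = [1/5, 2/5) <- contains code 6/25
  emit 'd', narrow to [1/5, 2/5)
Step 3: interval [1/5, 2/5), width = 2/5 - 1/5 = 1/5
  'b': [1/5 + 1/5*0/1, 1/5 + 1/5*2/5) = [1/5, 7/25) <- contains code 6/25
  'f': [1/5 + 1/5*2/5, 1/5 + 1/5*1/2) = [7/25, 3/10)
  'd': [1/5 + 1/5*1/2, 1/5 + 1/5*1/1) = [3/10, 2/5)
  emit 'b', narrow to [1/5, 7/25)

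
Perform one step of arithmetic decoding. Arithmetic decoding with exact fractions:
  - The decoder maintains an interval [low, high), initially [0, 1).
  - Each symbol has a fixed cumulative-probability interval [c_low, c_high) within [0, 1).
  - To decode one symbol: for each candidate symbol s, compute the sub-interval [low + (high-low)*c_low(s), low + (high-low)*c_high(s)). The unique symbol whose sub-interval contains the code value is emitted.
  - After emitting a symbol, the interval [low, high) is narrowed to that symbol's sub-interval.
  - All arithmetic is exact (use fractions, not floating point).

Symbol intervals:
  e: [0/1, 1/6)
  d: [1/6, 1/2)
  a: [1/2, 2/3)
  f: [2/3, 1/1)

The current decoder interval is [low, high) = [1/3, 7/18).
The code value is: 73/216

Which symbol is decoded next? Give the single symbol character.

Interval width = high − low = 7/18 − 1/3 = 1/18
Scaled code = (code − low) / width = (73/216 − 1/3) / 1/18 = 1/12
  e: [0/1, 1/6) ← scaled code falls here ✓
  d: [1/6, 1/2) 
  a: [1/2, 2/3) 
  f: [2/3, 1/1) 

Answer: e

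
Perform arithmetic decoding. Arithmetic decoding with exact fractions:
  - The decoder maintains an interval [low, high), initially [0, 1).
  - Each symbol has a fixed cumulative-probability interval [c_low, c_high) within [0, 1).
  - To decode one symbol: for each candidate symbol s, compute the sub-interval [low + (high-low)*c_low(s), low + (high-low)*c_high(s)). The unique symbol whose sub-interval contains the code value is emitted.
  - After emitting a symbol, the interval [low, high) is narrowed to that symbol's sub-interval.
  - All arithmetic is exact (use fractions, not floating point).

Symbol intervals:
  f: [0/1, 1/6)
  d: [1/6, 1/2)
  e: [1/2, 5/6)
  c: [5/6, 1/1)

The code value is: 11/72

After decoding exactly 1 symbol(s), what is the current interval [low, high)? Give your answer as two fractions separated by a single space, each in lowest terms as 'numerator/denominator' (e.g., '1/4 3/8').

Step 1: interval [0/1, 1/1), width = 1/1 - 0/1 = 1/1
  'f': [0/1 + 1/1*0/1, 0/1 + 1/1*1/6) = [0/1, 1/6) <- contains code 11/72
  'd': [0/1 + 1/1*1/6, 0/1 + 1/1*1/2) = [1/6, 1/2)
  'e': [0/1 + 1/1*1/2, 0/1 + 1/1*5/6) = [1/2, 5/6)
  'c': [0/1 + 1/1*5/6, 0/1 + 1/1*1/1) = [5/6, 1/1)
  emit 'f', narrow to [0/1, 1/6)

Answer: 0/1 1/6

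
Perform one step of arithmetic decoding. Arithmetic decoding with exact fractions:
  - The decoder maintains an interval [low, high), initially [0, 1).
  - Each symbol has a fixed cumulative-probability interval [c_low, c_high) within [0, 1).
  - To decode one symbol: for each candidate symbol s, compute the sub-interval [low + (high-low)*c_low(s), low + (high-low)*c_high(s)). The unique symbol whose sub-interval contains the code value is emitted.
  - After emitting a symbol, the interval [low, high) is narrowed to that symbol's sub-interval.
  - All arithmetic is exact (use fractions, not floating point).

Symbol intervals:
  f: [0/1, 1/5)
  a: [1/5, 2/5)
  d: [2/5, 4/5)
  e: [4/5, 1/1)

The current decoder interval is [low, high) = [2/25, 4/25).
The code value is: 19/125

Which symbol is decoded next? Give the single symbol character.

Interval width = high − low = 4/25 − 2/25 = 2/25
Scaled code = (code − low) / width = (19/125 − 2/25) / 2/25 = 9/10
  f: [0/1, 1/5) 
  a: [1/5, 2/5) 
  d: [2/5, 4/5) 
  e: [4/5, 1/1) ← scaled code falls here ✓

Answer: e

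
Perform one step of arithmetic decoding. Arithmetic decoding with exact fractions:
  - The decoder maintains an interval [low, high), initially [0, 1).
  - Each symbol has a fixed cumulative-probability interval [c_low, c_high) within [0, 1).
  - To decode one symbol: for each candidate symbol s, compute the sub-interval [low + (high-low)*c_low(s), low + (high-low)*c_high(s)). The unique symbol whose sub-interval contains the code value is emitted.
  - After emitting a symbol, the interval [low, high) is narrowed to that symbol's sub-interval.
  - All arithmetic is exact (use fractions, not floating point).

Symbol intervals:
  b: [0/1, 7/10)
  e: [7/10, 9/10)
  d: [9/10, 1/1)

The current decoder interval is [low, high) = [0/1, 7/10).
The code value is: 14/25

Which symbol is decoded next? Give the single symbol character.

Answer: e

Derivation:
Interval width = high − low = 7/10 − 0/1 = 7/10
Scaled code = (code − low) / width = (14/25 − 0/1) / 7/10 = 4/5
  b: [0/1, 7/10) 
  e: [7/10, 9/10) ← scaled code falls here ✓
  d: [9/10, 1/1) 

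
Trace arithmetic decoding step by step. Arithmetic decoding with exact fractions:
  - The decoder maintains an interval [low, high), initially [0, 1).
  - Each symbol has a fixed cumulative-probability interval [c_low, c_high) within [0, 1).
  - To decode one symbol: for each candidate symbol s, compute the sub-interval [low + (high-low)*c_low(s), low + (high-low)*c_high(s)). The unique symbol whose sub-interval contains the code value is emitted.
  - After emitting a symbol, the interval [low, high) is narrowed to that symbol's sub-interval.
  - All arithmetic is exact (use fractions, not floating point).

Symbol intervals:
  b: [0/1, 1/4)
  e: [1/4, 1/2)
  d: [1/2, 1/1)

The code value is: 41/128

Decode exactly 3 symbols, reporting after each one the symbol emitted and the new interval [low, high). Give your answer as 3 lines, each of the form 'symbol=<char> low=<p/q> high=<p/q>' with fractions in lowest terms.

Step 1: interval [0/1, 1/1), width = 1/1 - 0/1 = 1/1
  'b': [0/1 + 1/1*0/1, 0/1 + 1/1*1/4) = [0/1, 1/4)
  'e': [0/1 + 1/1*1/4, 0/1 + 1/1*1/2) = [1/4, 1/2) <- contains code 41/128
  'd': [0/1 + 1/1*1/2, 0/1 + 1/1*1/1) = [1/2, 1/1)
  emit 'e', narrow to [1/4, 1/2)
Step 2: interval [1/4, 1/2), width = 1/2 - 1/4 = 1/4
  'b': [1/4 + 1/4*0/1, 1/4 + 1/4*1/4) = [1/4, 5/16)
  'e': [1/4 + 1/4*1/4, 1/4 + 1/4*1/2) = [5/16, 3/8) <- contains code 41/128
  'd': [1/4 + 1/4*1/2, 1/4 + 1/4*1/1) = [3/8, 1/2)
  emit 'e', narrow to [5/16, 3/8)
Step 3: interval [5/16, 3/8), width = 3/8 - 5/16 = 1/16
  'b': [5/16 + 1/16*0/1, 5/16 + 1/16*1/4) = [5/16, 21/64) <- contains code 41/128
  'e': [5/16 + 1/16*1/4, 5/16 + 1/16*1/2) = [21/64, 11/32)
  'd': [5/16 + 1/16*1/2, 5/16 + 1/16*1/1) = [11/32, 3/8)
  emit 'b', narrow to [5/16, 21/64)

Answer: symbol=e low=1/4 high=1/2
symbol=e low=5/16 high=3/8
symbol=b low=5/16 high=21/64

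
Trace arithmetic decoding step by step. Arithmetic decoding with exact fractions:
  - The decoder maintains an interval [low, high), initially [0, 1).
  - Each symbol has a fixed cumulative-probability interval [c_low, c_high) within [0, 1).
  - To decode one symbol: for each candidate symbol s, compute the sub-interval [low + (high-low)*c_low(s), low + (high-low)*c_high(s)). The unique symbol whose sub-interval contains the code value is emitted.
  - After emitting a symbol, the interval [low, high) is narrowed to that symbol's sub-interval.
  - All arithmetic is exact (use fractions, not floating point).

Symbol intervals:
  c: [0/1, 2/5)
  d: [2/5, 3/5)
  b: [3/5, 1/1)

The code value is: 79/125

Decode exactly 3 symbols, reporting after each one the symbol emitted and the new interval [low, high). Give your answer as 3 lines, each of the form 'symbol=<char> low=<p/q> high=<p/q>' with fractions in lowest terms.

Step 1: interval [0/1, 1/1), width = 1/1 - 0/1 = 1/1
  'c': [0/1 + 1/1*0/1, 0/1 + 1/1*2/5) = [0/1, 2/5)
  'd': [0/1 + 1/1*2/5, 0/1 + 1/1*3/5) = [2/5, 3/5)
  'b': [0/1 + 1/1*3/5, 0/1 + 1/1*1/1) = [3/5, 1/1) <- contains code 79/125
  emit 'b', narrow to [3/5, 1/1)
Step 2: interval [3/5, 1/1), width = 1/1 - 3/5 = 2/5
  'c': [3/5 + 2/5*0/1, 3/5 + 2/5*2/5) = [3/5, 19/25) <- contains code 79/125
  'd': [3/5 + 2/5*2/5, 3/5 + 2/5*3/5) = [19/25, 21/25)
  'b': [3/5 + 2/5*3/5, 3/5 + 2/5*1/1) = [21/25, 1/1)
  emit 'c', narrow to [3/5, 19/25)
Step 3: interval [3/5, 19/25), width = 19/25 - 3/5 = 4/25
  'c': [3/5 + 4/25*0/1, 3/5 + 4/25*2/5) = [3/5, 83/125) <- contains code 79/125
  'd': [3/5 + 4/25*2/5, 3/5 + 4/25*3/5) = [83/125, 87/125)
  'b': [3/5 + 4/25*3/5, 3/5 + 4/25*1/1) = [87/125, 19/25)
  emit 'c', narrow to [3/5, 83/125)

Answer: symbol=b low=3/5 high=1/1
symbol=c low=3/5 high=19/25
symbol=c low=3/5 high=83/125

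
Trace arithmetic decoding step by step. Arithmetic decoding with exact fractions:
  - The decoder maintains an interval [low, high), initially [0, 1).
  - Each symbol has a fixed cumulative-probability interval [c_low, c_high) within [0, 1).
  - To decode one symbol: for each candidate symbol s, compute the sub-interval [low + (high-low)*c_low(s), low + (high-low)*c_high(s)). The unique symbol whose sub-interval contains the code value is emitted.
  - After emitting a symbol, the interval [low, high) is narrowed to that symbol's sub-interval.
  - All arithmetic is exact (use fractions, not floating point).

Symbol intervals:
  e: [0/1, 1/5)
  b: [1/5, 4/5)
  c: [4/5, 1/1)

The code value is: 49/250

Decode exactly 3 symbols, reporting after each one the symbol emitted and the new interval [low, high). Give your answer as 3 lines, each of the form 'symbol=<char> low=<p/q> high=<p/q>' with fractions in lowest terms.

Step 1: interval [0/1, 1/1), width = 1/1 - 0/1 = 1/1
  'e': [0/1 + 1/1*0/1, 0/1 + 1/1*1/5) = [0/1, 1/5) <- contains code 49/250
  'b': [0/1 + 1/1*1/5, 0/1 + 1/1*4/5) = [1/5, 4/5)
  'c': [0/1 + 1/1*4/5, 0/1 + 1/1*1/1) = [4/5, 1/1)
  emit 'e', narrow to [0/1, 1/5)
Step 2: interval [0/1, 1/5), width = 1/5 - 0/1 = 1/5
  'e': [0/1 + 1/5*0/1, 0/1 + 1/5*1/5) = [0/1, 1/25)
  'b': [0/1 + 1/5*1/5, 0/1 + 1/5*4/5) = [1/25, 4/25)
  'c': [0/1 + 1/5*4/5, 0/1 + 1/5*1/1) = [4/25, 1/5) <- contains code 49/250
  emit 'c', narrow to [4/25, 1/5)
Step 3: interval [4/25, 1/5), width = 1/5 - 4/25 = 1/25
  'e': [4/25 + 1/25*0/1, 4/25 + 1/25*1/5) = [4/25, 21/125)
  'b': [4/25 + 1/25*1/5, 4/25 + 1/25*4/5) = [21/125, 24/125)
  'c': [4/25 + 1/25*4/5, 4/25 + 1/25*1/1) = [24/125, 1/5) <- contains code 49/250
  emit 'c', narrow to [24/125, 1/5)

Answer: symbol=e low=0/1 high=1/5
symbol=c low=4/25 high=1/5
symbol=c low=24/125 high=1/5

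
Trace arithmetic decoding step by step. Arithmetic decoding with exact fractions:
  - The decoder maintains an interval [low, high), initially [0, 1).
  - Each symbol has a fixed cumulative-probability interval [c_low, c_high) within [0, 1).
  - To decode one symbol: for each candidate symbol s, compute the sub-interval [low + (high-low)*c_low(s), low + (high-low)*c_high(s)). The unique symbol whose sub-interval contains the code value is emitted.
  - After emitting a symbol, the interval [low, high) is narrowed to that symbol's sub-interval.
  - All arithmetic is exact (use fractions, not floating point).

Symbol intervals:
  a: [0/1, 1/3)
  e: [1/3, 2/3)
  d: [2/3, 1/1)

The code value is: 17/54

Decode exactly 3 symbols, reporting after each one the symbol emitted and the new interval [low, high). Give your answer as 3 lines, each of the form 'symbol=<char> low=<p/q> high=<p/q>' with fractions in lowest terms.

Step 1: interval [0/1, 1/1), width = 1/1 - 0/1 = 1/1
  'a': [0/1 + 1/1*0/1, 0/1 + 1/1*1/3) = [0/1, 1/3) <- contains code 17/54
  'e': [0/1 + 1/1*1/3, 0/1 + 1/1*2/3) = [1/3, 2/3)
  'd': [0/1 + 1/1*2/3, 0/1 + 1/1*1/1) = [2/3, 1/1)
  emit 'a', narrow to [0/1, 1/3)
Step 2: interval [0/1, 1/3), width = 1/3 - 0/1 = 1/3
  'a': [0/1 + 1/3*0/1, 0/1 + 1/3*1/3) = [0/1, 1/9)
  'e': [0/1 + 1/3*1/3, 0/1 + 1/3*2/3) = [1/9, 2/9)
  'd': [0/1 + 1/3*2/3, 0/1 + 1/3*1/1) = [2/9, 1/3) <- contains code 17/54
  emit 'd', narrow to [2/9, 1/3)
Step 3: interval [2/9, 1/3), width = 1/3 - 2/9 = 1/9
  'a': [2/9 + 1/9*0/1, 2/9 + 1/9*1/3) = [2/9, 7/27)
  'e': [2/9 + 1/9*1/3, 2/9 + 1/9*2/3) = [7/27, 8/27)
  'd': [2/9 + 1/9*2/3, 2/9 + 1/9*1/1) = [8/27, 1/3) <- contains code 17/54
  emit 'd', narrow to [8/27, 1/3)

Answer: symbol=a low=0/1 high=1/3
symbol=d low=2/9 high=1/3
symbol=d low=8/27 high=1/3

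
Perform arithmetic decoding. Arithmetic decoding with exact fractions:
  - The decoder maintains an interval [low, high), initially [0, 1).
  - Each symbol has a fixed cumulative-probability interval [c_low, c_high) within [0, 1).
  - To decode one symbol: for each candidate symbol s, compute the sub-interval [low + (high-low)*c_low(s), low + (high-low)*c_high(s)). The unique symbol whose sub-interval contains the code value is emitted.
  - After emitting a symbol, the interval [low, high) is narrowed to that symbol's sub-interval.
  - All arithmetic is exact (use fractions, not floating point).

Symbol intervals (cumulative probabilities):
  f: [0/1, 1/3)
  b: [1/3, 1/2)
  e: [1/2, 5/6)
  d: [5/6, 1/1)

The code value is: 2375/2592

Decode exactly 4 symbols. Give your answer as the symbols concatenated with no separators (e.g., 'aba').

Answer: dbdd

Derivation:
Step 1: interval [0/1, 1/1), width = 1/1 - 0/1 = 1/1
  'f': [0/1 + 1/1*0/1, 0/1 + 1/1*1/3) = [0/1, 1/3)
  'b': [0/1 + 1/1*1/3, 0/1 + 1/1*1/2) = [1/3, 1/2)
  'e': [0/1 + 1/1*1/2, 0/1 + 1/1*5/6) = [1/2, 5/6)
  'd': [0/1 + 1/1*5/6, 0/1 + 1/1*1/1) = [5/6, 1/1) <- contains code 2375/2592
  emit 'd', narrow to [5/6, 1/1)
Step 2: interval [5/6, 1/1), width = 1/1 - 5/6 = 1/6
  'f': [5/6 + 1/6*0/1, 5/6 + 1/6*1/3) = [5/6, 8/9)
  'b': [5/6 + 1/6*1/3, 5/6 + 1/6*1/2) = [8/9, 11/12) <- contains code 2375/2592
  'e': [5/6 + 1/6*1/2, 5/6 + 1/6*5/6) = [11/12, 35/36)
  'd': [5/6 + 1/6*5/6, 5/6 + 1/6*1/1) = [35/36, 1/1)
  emit 'b', narrow to [8/9, 11/12)
Step 3: interval [8/9, 11/12), width = 11/12 - 8/9 = 1/36
  'f': [8/9 + 1/36*0/1, 8/9 + 1/36*1/3) = [8/9, 97/108)
  'b': [8/9 + 1/36*1/3, 8/9 + 1/36*1/2) = [97/108, 65/72)
  'e': [8/9 + 1/36*1/2, 8/9 + 1/36*5/6) = [65/72, 197/216)
  'd': [8/9 + 1/36*5/6, 8/9 + 1/36*1/1) = [197/216, 11/12) <- contains code 2375/2592
  emit 'd', narrow to [197/216, 11/12)
Step 4: interval [197/216, 11/12), width = 11/12 - 197/216 = 1/216
  'f': [197/216 + 1/216*0/1, 197/216 + 1/216*1/3) = [197/216, 74/81)
  'b': [197/216 + 1/216*1/3, 197/216 + 1/216*1/2) = [74/81, 395/432)
  'e': [197/216 + 1/216*1/2, 197/216 + 1/216*5/6) = [395/432, 1187/1296)
  'd': [197/216 + 1/216*5/6, 197/216 + 1/216*1/1) = [1187/1296, 11/12) <- contains code 2375/2592
  emit 'd', narrow to [1187/1296, 11/12)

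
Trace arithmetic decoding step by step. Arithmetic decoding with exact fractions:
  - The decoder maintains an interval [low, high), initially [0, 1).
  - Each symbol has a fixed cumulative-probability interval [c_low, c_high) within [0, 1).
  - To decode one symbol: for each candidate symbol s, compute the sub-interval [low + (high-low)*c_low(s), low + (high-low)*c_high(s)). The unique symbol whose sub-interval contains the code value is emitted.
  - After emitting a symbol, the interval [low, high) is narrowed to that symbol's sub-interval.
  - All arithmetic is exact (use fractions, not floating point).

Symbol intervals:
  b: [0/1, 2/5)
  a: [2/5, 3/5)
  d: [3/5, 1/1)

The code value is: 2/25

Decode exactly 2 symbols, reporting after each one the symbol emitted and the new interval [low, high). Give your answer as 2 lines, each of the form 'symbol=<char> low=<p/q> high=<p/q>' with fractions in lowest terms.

Answer: symbol=b low=0/1 high=2/5
symbol=b low=0/1 high=4/25

Derivation:
Step 1: interval [0/1, 1/1), width = 1/1 - 0/1 = 1/1
  'b': [0/1 + 1/1*0/1, 0/1 + 1/1*2/5) = [0/1, 2/5) <- contains code 2/25
  'a': [0/1 + 1/1*2/5, 0/1 + 1/1*3/5) = [2/5, 3/5)
  'd': [0/1 + 1/1*3/5, 0/1 + 1/1*1/1) = [3/5, 1/1)
  emit 'b', narrow to [0/1, 2/5)
Step 2: interval [0/1, 2/5), width = 2/5 - 0/1 = 2/5
  'b': [0/1 + 2/5*0/1, 0/1 + 2/5*2/5) = [0/1, 4/25) <- contains code 2/25
  'a': [0/1 + 2/5*2/5, 0/1 + 2/5*3/5) = [4/25, 6/25)
  'd': [0/1 + 2/5*3/5, 0/1 + 2/5*1/1) = [6/25, 2/5)
  emit 'b', narrow to [0/1, 4/25)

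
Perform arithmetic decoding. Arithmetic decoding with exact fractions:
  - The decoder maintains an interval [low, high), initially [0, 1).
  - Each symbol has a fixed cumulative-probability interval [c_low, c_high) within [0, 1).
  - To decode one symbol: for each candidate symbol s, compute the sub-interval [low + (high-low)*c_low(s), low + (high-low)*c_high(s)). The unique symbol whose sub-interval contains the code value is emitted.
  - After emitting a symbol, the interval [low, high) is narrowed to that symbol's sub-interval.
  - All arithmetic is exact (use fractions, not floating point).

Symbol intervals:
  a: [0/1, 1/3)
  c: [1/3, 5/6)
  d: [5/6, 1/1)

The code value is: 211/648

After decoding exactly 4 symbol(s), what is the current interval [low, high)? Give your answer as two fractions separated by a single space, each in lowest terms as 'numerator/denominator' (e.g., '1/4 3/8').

Answer: 35/108 53/162

Derivation:
Step 1: interval [0/1, 1/1), width = 1/1 - 0/1 = 1/1
  'a': [0/1 + 1/1*0/1, 0/1 + 1/1*1/3) = [0/1, 1/3) <- contains code 211/648
  'c': [0/1 + 1/1*1/3, 0/1 + 1/1*5/6) = [1/3, 5/6)
  'd': [0/1 + 1/1*5/6, 0/1 + 1/1*1/1) = [5/6, 1/1)
  emit 'a', narrow to [0/1, 1/3)
Step 2: interval [0/1, 1/3), width = 1/3 - 0/1 = 1/3
  'a': [0/1 + 1/3*0/1, 0/1 + 1/3*1/3) = [0/1, 1/9)
  'c': [0/1 + 1/3*1/3, 0/1 + 1/3*5/6) = [1/9, 5/18)
  'd': [0/1 + 1/3*5/6, 0/1 + 1/3*1/1) = [5/18, 1/3) <- contains code 211/648
  emit 'd', narrow to [5/18, 1/3)
Step 3: interval [5/18, 1/3), width = 1/3 - 5/18 = 1/18
  'a': [5/18 + 1/18*0/1, 5/18 + 1/18*1/3) = [5/18, 8/27)
  'c': [5/18 + 1/18*1/3, 5/18 + 1/18*5/6) = [8/27, 35/108)
  'd': [5/18 + 1/18*5/6, 5/18 + 1/18*1/1) = [35/108, 1/3) <- contains code 211/648
  emit 'd', narrow to [35/108, 1/3)
Step 4: interval [35/108, 1/3), width = 1/3 - 35/108 = 1/108
  'a': [35/108 + 1/108*0/1, 35/108 + 1/108*1/3) = [35/108, 53/162) <- contains code 211/648
  'c': [35/108 + 1/108*1/3, 35/108 + 1/108*5/6) = [53/162, 215/648)
  'd': [35/108 + 1/108*5/6, 35/108 + 1/108*1/1) = [215/648, 1/3)
  emit 'a', narrow to [35/108, 53/162)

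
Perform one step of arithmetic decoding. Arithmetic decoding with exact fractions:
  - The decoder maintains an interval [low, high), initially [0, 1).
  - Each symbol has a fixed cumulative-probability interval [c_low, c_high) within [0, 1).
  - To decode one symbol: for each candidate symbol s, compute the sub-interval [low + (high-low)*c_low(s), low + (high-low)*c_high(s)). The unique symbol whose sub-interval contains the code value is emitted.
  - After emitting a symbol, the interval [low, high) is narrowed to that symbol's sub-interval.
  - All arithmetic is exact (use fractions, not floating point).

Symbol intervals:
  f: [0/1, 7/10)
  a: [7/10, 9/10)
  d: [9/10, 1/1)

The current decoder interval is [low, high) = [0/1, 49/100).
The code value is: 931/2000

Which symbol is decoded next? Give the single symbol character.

Answer: d

Derivation:
Interval width = high − low = 49/100 − 0/1 = 49/100
Scaled code = (code − low) / width = (931/2000 − 0/1) / 49/100 = 19/20
  f: [0/1, 7/10) 
  a: [7/10, 9/10) 
  d: [9/10, 1/1) ← scaled code falls here ✓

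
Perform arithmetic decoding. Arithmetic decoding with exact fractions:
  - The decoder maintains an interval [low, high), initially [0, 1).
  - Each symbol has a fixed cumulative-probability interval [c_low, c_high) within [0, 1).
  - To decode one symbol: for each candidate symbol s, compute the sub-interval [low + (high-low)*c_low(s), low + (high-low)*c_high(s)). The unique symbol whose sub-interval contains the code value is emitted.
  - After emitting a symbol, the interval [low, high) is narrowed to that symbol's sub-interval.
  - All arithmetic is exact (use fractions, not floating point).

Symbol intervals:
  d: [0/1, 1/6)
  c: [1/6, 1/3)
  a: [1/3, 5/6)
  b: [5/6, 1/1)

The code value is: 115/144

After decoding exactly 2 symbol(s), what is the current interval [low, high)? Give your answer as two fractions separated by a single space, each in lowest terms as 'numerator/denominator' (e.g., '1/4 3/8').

Answer: 3/4 5/6

Derivation:
Step 1: interval [0/1, 1/1), width = 1/1 - 0/1 = 1/1
  'd': [0/1 + 1/1*0/1, 0/1 + 1/1*1/6) = [0/1, 1/6)
  'c': [0/1 + 1/1*1/6, 0/1 + 1/1*1/3) = [1/6, 1/3)
  'a': [0/1 + 1/1*1/3, 0/1 + 1/1*5/6) = [1/3, 5/6) <- contains code 115/144
  'b': [0/1 + 1/1*5/6, 0/1 + 1/1*1/1) = [5/6, 1/1)
  emit 'a', narrow to [1/3, 5/6)
Step 2: interval [1/3, 5/6), width = 5/6 - 1/3 = 1/2
  'd': [1/3 + 1/2*0/1, 1/3 + 1/2*1/6) = [1/3, 5/12)
  'c': [1/3 + 1/2*1/6, 1/3 + 1/2*1/3) = [5/12, 1/2)
  'a': [1/3 + 1/2*1/3, 1/3 + 1/2*5/6) = [1/2, 3/4)
  'b': [1/3 + 1/2*5/6, 1/3 + 1/2*1/1) = [3/4, 5/6) <- contains code 115/144
  emit 'b', narrow to [3/4, 5/6)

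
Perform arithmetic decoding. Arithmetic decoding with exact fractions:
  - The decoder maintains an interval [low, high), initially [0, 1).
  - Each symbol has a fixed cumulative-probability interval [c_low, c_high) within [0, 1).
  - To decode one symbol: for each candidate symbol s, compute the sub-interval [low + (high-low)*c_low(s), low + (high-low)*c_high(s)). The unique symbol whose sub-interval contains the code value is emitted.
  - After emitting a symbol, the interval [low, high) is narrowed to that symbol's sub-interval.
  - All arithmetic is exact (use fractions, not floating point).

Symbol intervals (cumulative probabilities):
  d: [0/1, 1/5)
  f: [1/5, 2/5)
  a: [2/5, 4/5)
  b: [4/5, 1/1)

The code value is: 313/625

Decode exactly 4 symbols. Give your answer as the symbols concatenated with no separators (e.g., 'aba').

Step 1: interval [0/1, 1/1), width = 1/1 - 0/1 = 1/1
  'd': [0/1 + 1/1*0/1, 0/1 + 1/1*1/5) = [0/1, 1/5)
  'f': [0/1 + 1/1*1/5, 0/1 + 1/1*2/5) = [1/5, 2/5)
  'a': [0/1 + 1/1*2/5, 0/1 + 1/1*4/5) = [2/5, 4/5) <- contains code 313/625
  'b': [0/1 + 1/1*4/5, 0/1 + 1/1*1/1) = [4/5, 1/1)
  emit 'a', narrow to [2/5, 4/5)
Step 2: interval [2/5, 4/5), width = 4/5 - 2/5 = 2/5
  'd': [2/5 + 2/5*0/1, 2/5 + 2/5*1/5) = [2/5, 12/25)
  'f': [2/5 + 2/5*1/5, 2/5 + 2/5*2/5) = [12/25, 14/25) <- contains code 313/625
  'a': [2/5 + 2/5*2/5, 2/5 + 2/5*4/5) = [14/25, 18/25)
  'b': [2/5 + 2/5*4/5, 2/5 + 2/5*1/1) = [18/25, 4/5)
  emit 'f', narrow to [12/25, 14/25)
Step 3: interval [12/25, 14/25), width = 14/25 - 12/25 = 2/25
  'd': [12/25 + 2/25*0/1, 12/25 + 2/25*1/5) = [12/25, 62/125)
  'f': [12/25 + 2/25*1/5, 12/25 + 2/25*2/5) = [62/125, 64/125) <- contains code 313/625
  'a': [12/25 + 2/25*2/5, 12/25 + 2/25*4/5) = [64/125, 68/125)
  'b': [12/25 + 2/25*4/5, 12/25 + 2/25*1/1) = [68/125, 14/25)
  emit 'f', narrow to [62/125, 64/125)
Step 4: interval [62/125, 64/125), width = 64/125 - 62/125 = 2/125
  'd': [62/125 + 2/125*0/1, 62/125 + 2/125*1/5) = [62/125, 312/625)
  'f': [62/125 + 2/125*1/5, 62/125 + 2/125*2/5) = [312/625, 314/625) <- contains code 313/625
  'a': [62/125 + 2/125*2/5, 62/125 + 2/125*4/5) = [314/625, 318/625)
  'b': [62/125 + 2/125*4/5, 62/125 + 2/125*1/1) = [318/625, 64/125)
  emit 'f', narrow to [312/625, 314/625)

Answer: afff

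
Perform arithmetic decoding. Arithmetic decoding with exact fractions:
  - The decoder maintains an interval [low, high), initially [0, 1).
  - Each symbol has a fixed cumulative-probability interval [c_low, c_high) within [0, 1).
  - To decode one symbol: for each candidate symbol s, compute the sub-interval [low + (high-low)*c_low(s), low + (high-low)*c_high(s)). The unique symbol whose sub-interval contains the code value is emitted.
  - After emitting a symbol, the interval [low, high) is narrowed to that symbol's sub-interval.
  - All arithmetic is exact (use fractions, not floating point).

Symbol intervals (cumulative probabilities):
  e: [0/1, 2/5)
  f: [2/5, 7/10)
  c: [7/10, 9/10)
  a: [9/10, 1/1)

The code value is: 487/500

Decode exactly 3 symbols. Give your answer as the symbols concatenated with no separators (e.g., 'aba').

Step 1: interval [0/1, 1/1), width = 1/1 - 0/1 = 1/1
  'e': [0/1 + 1/1*0/1, 0/1 + 1/1*2/5) = [0/1, 2/5)
  'f': [0/1 + 1/1*2/5, 0/1 + 1/1*7/10) = [2/5, 7/10)
  'c': [0/1 + 1/1*7/10, 0/1 + 1/1*9/10) = [7/10, 9/10)
  'a': [0/1 + 1/1*9/10, 0/1 + 1/1*1/1) = [9/10, 1/1) <- contains code 487/500
  emit 'a', narrow to [9/10, 1/1)
Step 2: interval [9/10, 1/1), width = 1/1 - 9/10 = 1/10
  'e': [9/10 + 1/10*0/1, 9/10 + 1/10*2/5) = [9/10, 47/50)
  'f': [9/10 + 1/10*2/5, 9/10 + 1/10*7/10) = [47/50, 97/100)
  'c': [9/10 + 1/10*7/10, 9/10 + 1/10*9/10) = [97/100, 99/100) <- contains code 487/500
  'a': [9/10 + 1/10*9/10, 9/10 + 1/10*1/1) = [99/100, 1/1)
  emit 'c', narrow to [97/100, 99/100)
Step 3: interval [97/100, 99/100), width = 99/100 - 97/100 = 1/50
  'e': [97/100 + 1/50*0/1, 97/100 + 1/50*2/5) = [97/100, 489/500) <- contains code 487/500
  'f': [97/100 + 1/50*2/5, 97/100 + 1/50*7/10) = [489/500, 123/125)
  'c': [97/100 + 1/50*7/10, 97/100 + 1/50*9/10) = [123/125, 247/250)
  'a': [97/100 + 1/50*9/10, 97/100 + 1/50*1/1) = [247/250, 99/100)
  emit 'e', narrow to [97/100, 489/500)

Answer: ace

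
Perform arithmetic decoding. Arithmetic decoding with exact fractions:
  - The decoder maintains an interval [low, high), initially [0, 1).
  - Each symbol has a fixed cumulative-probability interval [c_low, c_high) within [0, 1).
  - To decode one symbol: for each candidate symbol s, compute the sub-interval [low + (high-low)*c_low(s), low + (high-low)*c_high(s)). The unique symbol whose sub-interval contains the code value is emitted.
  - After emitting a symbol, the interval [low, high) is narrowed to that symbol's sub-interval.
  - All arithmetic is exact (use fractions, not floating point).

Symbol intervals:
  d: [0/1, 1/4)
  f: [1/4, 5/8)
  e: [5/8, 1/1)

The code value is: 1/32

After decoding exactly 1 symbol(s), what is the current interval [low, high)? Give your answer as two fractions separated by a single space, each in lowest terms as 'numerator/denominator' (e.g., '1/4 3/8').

Answer: 0/1 1/4

Derivation:
Step 1: interval [0/1, 1/1), width = 1/1 - 0/1 = 1/1
  'd': [0/1 + 1/1*0/1, 0/1 + 1/1*1/4) = [0/1, 1/4) <- contains code 1/32
  'f': [0/1 + 1/1*1/4, 0/1 + 1/1*5/8) = [1/4, 5/8)
  'e': [0/1 + 1/1*5/8, 0/1 + 1/1*1/1) = [5/8, 1/1)
  emit 'd', narrow to [0/1, 1/4)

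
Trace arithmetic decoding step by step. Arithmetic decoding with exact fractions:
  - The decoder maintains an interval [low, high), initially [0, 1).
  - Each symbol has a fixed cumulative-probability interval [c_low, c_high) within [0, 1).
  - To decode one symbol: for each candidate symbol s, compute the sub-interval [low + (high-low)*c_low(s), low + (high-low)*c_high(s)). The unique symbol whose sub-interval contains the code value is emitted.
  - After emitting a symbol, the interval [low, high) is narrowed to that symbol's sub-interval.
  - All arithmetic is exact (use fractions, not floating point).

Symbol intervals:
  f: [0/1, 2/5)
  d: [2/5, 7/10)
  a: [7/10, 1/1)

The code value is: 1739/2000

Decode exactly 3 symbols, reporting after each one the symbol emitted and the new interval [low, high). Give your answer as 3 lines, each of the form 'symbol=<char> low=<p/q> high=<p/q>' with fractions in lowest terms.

Answer: symbol=a low=7/10 high=1/1
symbol=d low=41/50 high=91/100
symbol=d low=107/125 high=883/1000

Derivation:
Step 1: interval [0/1, 1/1), width = 1/1 - 0/1 = 1/1
  'f': [0/1 + 1/1*0/1, 0/1 + 1/1*2/5) = [0/1, 2/5)
  'd': [0/1 + 1/1*2/5, 0/1 + 1/1*7/10) = [2/5, 7/10)
  'a': [0/1 + 1/1*7/10, 0/1 + 1/1*1/1) = [7/10, 1/1) <- contains code 1739/2000
  emit 'a', narrow to [7/10, 1/1)
Step 2: interval [7/10, 1/1), width = 1/1 - 7/10 = 3/10
  'f': [7/10 + 3/10*0/1, 7/10 + 3/10*2/5) = [7/10, 41/50)
  'd': [7/10 + 3/10*2/5, 7/10 + 3/10*7/10) = [41/50, 91/100) <- contains code 1739/2000
  'a': [7/10 + 3/10*7/10, 7/10 + 3/10*1/1) = [91/100, 1/1)
  emit 'd', narrow to [41/50, 91/100)
Step 3: interval [41/50, 91/100), width = 91/100 - 41/50 = 9/100
  'f': [41/50 + 9/100*0/1, 41/50 + 9/100*2/5) = [41/50, 107/125)
  'd': [41/50 + 9/100*2/5, 41/50 + 9/100*7/10) = [107/125, 883/1000) <- contains code 1739/2000
  'a': [41/50 + 9/100*7/10, 41/50 + 9/100*1/1) = [883/1000, 91/100)
  emit 'd', narrow to [107/125, 883/1000)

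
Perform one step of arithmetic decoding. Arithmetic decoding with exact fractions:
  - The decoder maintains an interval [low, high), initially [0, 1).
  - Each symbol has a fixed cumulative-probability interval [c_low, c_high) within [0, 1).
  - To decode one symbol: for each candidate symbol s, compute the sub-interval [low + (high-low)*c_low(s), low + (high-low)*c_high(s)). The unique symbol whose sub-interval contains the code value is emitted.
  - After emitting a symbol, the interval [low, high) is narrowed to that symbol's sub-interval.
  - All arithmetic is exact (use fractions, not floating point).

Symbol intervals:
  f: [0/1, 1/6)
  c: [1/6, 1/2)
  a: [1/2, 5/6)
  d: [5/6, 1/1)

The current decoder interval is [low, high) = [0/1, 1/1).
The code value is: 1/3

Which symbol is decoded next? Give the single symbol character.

Interval width = high − low = 1/1 − 0/1 = 1/1
Scaled code = (code − low) / width = (1/3 − 0/1) / 1/1 = 1/3
  f: [0/1, 1/6) 
  c: [1/6, 1/2) ← scaled code falls here ✓
  a: [1/2, 5/6) 
  d: [5/6, 1/1) 

Answer: c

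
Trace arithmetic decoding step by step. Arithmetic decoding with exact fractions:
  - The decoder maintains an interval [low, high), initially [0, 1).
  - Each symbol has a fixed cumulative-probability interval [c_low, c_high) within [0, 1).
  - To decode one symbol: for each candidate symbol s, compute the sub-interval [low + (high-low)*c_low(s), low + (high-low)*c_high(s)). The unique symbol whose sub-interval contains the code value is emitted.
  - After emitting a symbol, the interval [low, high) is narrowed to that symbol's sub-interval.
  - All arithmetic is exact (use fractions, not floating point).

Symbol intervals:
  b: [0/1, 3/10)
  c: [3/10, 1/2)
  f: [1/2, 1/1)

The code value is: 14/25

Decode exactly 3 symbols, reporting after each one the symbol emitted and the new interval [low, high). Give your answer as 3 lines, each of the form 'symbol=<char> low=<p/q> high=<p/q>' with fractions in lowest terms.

Answer: symbol=f low=1/2 high=1/1
symbol=b low=1/2 high=13/20
symbol=c low=109/200 high=23/40

Derivation:
Step 1: interval [0/1, 1/1), width = 1/1 - 0/1 = 1/1
  'b': [0/1 + 1/1*0/1, 0/1 + 1/1*3/10) = [0/1, 3/10)
  'c': [0/1 + 1/1*3/10, 0/1 + 1/1*1/2) = [3/10, 1/2)
  'f': [0/1 + 1/1*1/2, 0/1 + 1/1*1/1) = [1/2, 1/1) <- contains code 14/25
  emit 'f', narrow to [1/2, 1/1)
Step 2: interval [1/2, 1/1), width = 1/1 - 1/2 = 1/2
  'b': [1/2 + 1/2*0/1, 1/2 + 1/2*3/10) = [1/2, 13/20) <- contains code 14/25
  'c': [1/2 + 1/2*3/10, 1/2 + 1/2*1/2) = [13/20, 3/4)
  'f': [1/2 + 1/2*1/2, 1/2 + 1/2*1/1) = [3/4, 1/1)
  emit 'b', narrow to [1/2, 13/20)
Step 3: interval [1/2, 13/20), width = 13/20 - 1/2 = 3/20
  'b': [1/2 + 3/20*0/1, 1/2 + 3/20*3/10) = [1/2, 109/200)
  'c': [1/2 + 3/20*3/10, 1/2 + 3/20*1/2) = [109/200, 23/40) <- contains code 14/25
  'f': [1/2 + 3/20*1/2, 1/2 + 3/20*1/1) = [23/40, 13/20)
  emit 'c', narrow to [109/200, 23/40)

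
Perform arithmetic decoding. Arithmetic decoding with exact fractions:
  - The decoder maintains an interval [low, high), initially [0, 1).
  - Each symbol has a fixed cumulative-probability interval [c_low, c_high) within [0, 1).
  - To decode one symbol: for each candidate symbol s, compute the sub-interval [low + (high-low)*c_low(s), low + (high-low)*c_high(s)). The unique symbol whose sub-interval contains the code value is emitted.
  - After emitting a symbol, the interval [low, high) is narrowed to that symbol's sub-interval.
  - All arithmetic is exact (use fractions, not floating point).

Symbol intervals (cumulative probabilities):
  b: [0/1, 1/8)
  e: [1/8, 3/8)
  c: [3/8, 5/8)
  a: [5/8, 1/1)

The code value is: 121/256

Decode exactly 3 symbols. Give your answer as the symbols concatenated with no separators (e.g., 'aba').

Step 1: interval [0/1, 1/1), width = 1/1 - 0/1 = 1/1
  'b': [0/1 + 1/1*0/1, 0/1 + 1/1*1/8) = [0/1, 1/8)
  'e': [0/1 + 1/1*1/8, 0/1 + 1/1*3/8) = [1/8, 3/8)
  'c': [0/1 + 1/1*3/8, 0/1 + 1/1*5/8) = [3/8, 5/8) <- contains code 121/256
  'a': [0/1 + 1/1*5/8, 0/1 + 1/1*1/1) = [5/8, 1/1)
  emit 'c', narrow to [3/8, 5/8)
Step 2: interval [3/8, 5/8), width = 5/8 - 3/8 = 1/4
  'b': [3/8 + 1/4*0/1, 3/8 + 1/4*1/8) = [3/8, 13/32)
  'e': [3/8 + 1/4*1/8, 3/8 + 1/4*3/8) = [13/32, 15/32)
  'c': [3/8 + 1/4*3/8, 3/8 + 1/4*5/8) = [15/32, 17/32) <- contains code 121/256
  'a': [3/8 + 1/4*5/8, 3/8 + 1/4*1/1) = [17/32, 5/8)
  emit 'c', narrow to [15/32, 17/32)
Step 3: interval [15/32, 17/32), width = 17/32 - 15/32 = 1/16
  'b': [15/32 + 1/16*0/1, 15/32 + 1/16*1/8) = [15/32, 61/128) <- contains code 121/256
  'e': [15/32 + 1/16*1/8, 15/32 + 1/16*3/8) = [61/128, 63/128)
  'c': [15/32 + 1/16*3/8, 15/32 + 1/16*5/8) = [63/128, 65/128)
  'a': [15/32 + 1/16*5/8, 15/32 + 1/16*1/1) = [65/128, 17/32)
  emit 'b', narrow to [15/32, 61/128)

Answer: ccb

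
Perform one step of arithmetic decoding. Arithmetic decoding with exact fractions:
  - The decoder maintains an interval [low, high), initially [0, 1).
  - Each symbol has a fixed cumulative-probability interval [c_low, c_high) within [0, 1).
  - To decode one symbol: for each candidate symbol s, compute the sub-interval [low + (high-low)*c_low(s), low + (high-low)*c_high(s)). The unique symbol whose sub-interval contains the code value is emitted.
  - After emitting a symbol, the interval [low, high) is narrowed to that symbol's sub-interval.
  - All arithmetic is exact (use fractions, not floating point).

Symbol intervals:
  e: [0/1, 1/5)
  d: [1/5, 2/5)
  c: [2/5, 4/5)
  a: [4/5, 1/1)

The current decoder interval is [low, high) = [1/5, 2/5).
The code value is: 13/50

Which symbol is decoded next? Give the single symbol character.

Answer: d

Derivation:
Interval width = high − low = 2/5 − 1/5 = 1/5
Scaled code = (code − low) / width = (13/50 − 1/5) / 1/5 = 3/10
  e: [0/1, 1/5) 
  d: [1/5, 2/5) ← scaled code falls here ✓
  c: [2/5, 4/5) 
  a: [4/5, 1/1) 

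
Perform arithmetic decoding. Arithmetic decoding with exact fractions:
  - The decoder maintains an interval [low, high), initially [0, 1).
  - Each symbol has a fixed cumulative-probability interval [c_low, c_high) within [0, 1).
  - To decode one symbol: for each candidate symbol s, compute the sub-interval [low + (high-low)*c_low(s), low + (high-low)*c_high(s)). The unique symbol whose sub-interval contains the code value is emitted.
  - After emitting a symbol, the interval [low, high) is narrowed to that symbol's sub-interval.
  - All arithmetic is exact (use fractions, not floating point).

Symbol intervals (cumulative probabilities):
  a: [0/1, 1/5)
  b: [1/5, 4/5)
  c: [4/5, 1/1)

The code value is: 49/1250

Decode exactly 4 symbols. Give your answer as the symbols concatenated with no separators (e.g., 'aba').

Step 1: interval [0/1, 1/1), width = 1/1 - 0/1 = 1/1
  'a': [0/1 + 1/1*0/1, 0/1 + 1/1*1/5) = [0/1, 1/5) <- contains code 49/1250
  'b': [0/1 + 1/1*1/5, 0/1 + 1/1*4/5) = [1/5, 4/5)
  'c': [0/1 + 1/1*4/5, 0/1 + 1/1*1/1) = [4/5, 1/1)
  emit 'a', narrow to [0/1, 1/5)
Step 2: interval [0/1, 1/5), width = 1/5 - 0/1 = 1/5
  'a': [0/1 + 1/5*0/1, 0/1 + 1/5*1/5) = [0/1, 1/25) <- contains code 49/1250
  'b': [0/1 + 1/5*1/5, 0/1 + 1/5*4/5) = [1/25, 4/25)
  'c': [0/1 + 1/5*4/5, 0/1 + 1/5*1/1) = [4/25, 1/5)
  emit 'a', narrow to [0/1, 1/25)
Step 3: interval [0/1, 1/25), width = 1/25 - 0/1 = 1/25
  'a': [0/1 + 1/25*0/1, 0/1 + 1/25*1/5) = [0/1, 1/125)
  'b': [0/1 + 1/25*1/5, 0/1 + 1/25*4/5) = [1/125, 4/125)
  'c': [0/1 + 1/25*4/5, 0/1 + 1/25*1/1) = [4/125, 1/25) <- contains code 49/1250
  emit 'c', narrow to [4/125, 1/25)
Step 4: interval [4/125, 1/25), width = 1/25 - 4/125 = 1/125
  'a': [4/125 + 1/125*0/1, 4/125 + 1/125*1/5) = [4/125, 21/625)
  'b': [4/125 + 1/125*1/5, 4/125 + 1/125*4/5) = [21/625, 24/625)
  'c': [4/125 + 1/125*4/5, 4/125 + 1/125*1/1) = [24/625, 1/25) <- contains code 49/1250
  emit 'c', narrow to [24/625, 1/25)

Answer: aacc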